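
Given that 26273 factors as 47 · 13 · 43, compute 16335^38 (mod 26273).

23579

Mod 47: 16335 ≡ 26; 26^38 ≡ 32 (mod 47).
Mod 13: 16335 ≡ 7; by Fermat, exponent reduces to 38 mod 12 = 2; 7^2 ≡ 10 (mod 13).
Mod 43: 16335 ≡ 38; 38^38 ≡ 15 (mod 43).
Combine by CRT: x ≡ 32 (mod 47), x ≡ 10 (mod 13), x ≡ 15 (mod 43) ⇒ x ≡ 23579 (mod 26273).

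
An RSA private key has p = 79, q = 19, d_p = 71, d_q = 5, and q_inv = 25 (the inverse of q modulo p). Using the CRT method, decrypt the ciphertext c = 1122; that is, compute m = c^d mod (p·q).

m₁ = c^(d_p) mod p: c ≡ 16 (mod 79), and 16^71 mod 79 = 73.
m₂ = c^(d_q) mod q: c ≡ 1 (mod 19), and 1^5 mod 19 = 1.
h = q_inv·(m₁ − m₂) mod p = 25·(73 − 1) mod 79 = 62.
m = m₂ + h·q = 1 + 62·19 = 1179.

1179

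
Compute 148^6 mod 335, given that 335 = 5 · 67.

9

Mod 5: 148 ≡ 3; by Fermat, exponent reduces to 6 mod 4 = 2; 3^2 ≡ 4 (mod 5).
Mod 67: 148 ≡ 14; 14^6 ≡ 9 (mod 67).
Combine by CRT: x ≡ 4 (mod 5), x ≡ 9 (mod 67) ⇒ x ≡ 9 (mod 335).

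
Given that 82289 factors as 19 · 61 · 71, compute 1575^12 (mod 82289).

Mod 19: 1575 ≡ 17; 17^12 ≡ 11 (mod 19).
Mod 61: 1575 ≡ 50; 50^12 ≡ 1 (mod 61).
Mod 71: 1575 ≡ 13; 13^12 ≡ 43 (mod 71).
Combine by CRT: x ≡ 11 (mod 19), x ≡ 1 (mod 61), x ≡ 43 (mod 71) ⇒ x ≡ 48252 (mod 82289).

48252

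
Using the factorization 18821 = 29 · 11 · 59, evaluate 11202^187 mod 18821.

Mod 29: 11202 ≡ 8; by Fermat, exponent reduces to 187 mod 28 = 19; 8^19 ≡ 2 (mod 29).
Mod 11: 11202 ≡ 4; by Fermat, exponent reduces to 187 mod 10 = 7; 4^7 ≡ 5 (mod 11).
Mod 59: 11202 ≡ 51; by Fermat, exponent reduces to 187 mod 58 = 13; 51^13 ≡ 21 (mod 59).
Combine by CRT: x ≡ 2 (mod 29), x ≡ 5 (mod 11), x ≡ 21 (mod 59) ⇒ x ≡ 16010 (mod 18821).

16010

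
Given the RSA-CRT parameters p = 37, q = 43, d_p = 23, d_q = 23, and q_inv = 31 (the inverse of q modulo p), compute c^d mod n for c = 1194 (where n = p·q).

803

m₁ = c^(d_p) mod p: c ≡ 10 (mod 37), and 10^23 mod 37 = 26.
m₂ = c^(d_q) mod q: c ≡ 33 (mod 43), and 33^23 mod 43 = 29.
h = q_inv·(m₁ − m₂) mod p = 31·(26 − 29) mod 37 = 18.
m = m₂ + h·q = 29 + 18·43 = 803.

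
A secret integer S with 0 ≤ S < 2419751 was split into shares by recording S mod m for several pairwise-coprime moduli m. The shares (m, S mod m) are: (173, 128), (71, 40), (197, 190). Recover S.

Combine the congruences pairwise.
From S ≡ 128 (mod 173) write S = 128 + 173t. Substituting into S ≡ 40 (mod 71) gives 173t ≡ 54 (mod 71), and since 31⁻¹ ≡ 55 (mod 71), t ≡ 59. Hence S ≡ 128 + 173·59 = 10335 (mod 12283).
From S ≡ 10335 (mod 12283) write S = 10335 + 12283t. Substituting into S ≡ 190 (mod 197) gives 12283t ≡ 99 (mod 197), and since 69⁻¹ ≡ 20 (mod 197), t ≡ 10. Hence S ≡ 10335 + 12283·10 = 133165 (mod 2419751).

133165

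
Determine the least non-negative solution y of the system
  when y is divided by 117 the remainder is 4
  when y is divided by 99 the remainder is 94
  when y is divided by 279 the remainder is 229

gcd(117, 99) = 9 and 9 | (94 − 4), so the pair is consistent; merging gives y ≡ 589 (mod 1287), where 1287 = lcm(117, 99).
gcd(1287, 279) = 9 and 9 | (229 − 589), so the pair is consistent; merging gives y ≡ 31477 (mod 39897), where 39897 = lcm(1287, 279).
The solution is unique modulo lcm(117, 99, 279) = 39897.

31477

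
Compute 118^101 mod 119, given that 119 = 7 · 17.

118

Mod 7: 118 ≡ 6; by Fermat, exponent reduces to 101 mod 6 = 5; 6^5 ≡ 6 (mod 7).
Mod 17: 118 ≡ 16; by Fermat, exponent reduces to 101 mod 16 = 5; 16^5 ≡ 16 (mod 17).
Combine by CRT: x ≡ 6 (mod 7), x ≡ 16 (mod 17) ⇒ x ≡ 118 (mod 119).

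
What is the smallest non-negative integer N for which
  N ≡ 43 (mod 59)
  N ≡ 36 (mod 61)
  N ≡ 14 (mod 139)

The moduli are pairwise coprime; M = 59·61·139 = 500261.
M/59 = 8479; 8479 ≡ 42 (mod 59); 42·52 ≡ 1, so inverse 52.
M/61 = 8201; 8201 ≡ 27 (mod 61); 27·52 ≡ 1, so inverse 52.
M/139 = 3599; 3599 ≡ 124 (mod 139); 124·37 ≡ 1, so inverse 37.
N ≡ 43·8479·52 + 36·8201·52 + 14·3599·37 = 36175598.
36175598 mod 500261 = 156806.

156806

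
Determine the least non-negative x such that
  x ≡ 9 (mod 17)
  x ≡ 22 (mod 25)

247

From x ≡ 9 (mod 17) write x = 9 + 17t. Substituting into x ≡ 22 (mod 25) gives 17t ≡ 13 (mod 25), and since 17⁻¹ ≡ 3 (mod 25), t ≡ 14. Hence x ≡ 9 + 17·14 = 247 (mod 425).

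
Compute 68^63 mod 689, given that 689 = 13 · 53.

Mod 13: 68 ≡ 3; by Fermat, exponent reduces to 63 mod 12 = 3; 3^3 ≡ 1 (mod 13).
Mod 53: 68 ≡ 15; by Fermat, exponent reduces to 63 mod 52 = 11; 15^11 ≡ 49 (mod 53).
Combine by CRT: x ≡ 1 (mod 13), x ≡ 49 (mod 53) ⇒ x ≡ 261 (mod 689).

261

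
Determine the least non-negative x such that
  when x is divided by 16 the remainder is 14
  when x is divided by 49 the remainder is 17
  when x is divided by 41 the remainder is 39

654

The moduli are pairwise coprime; N = 16·49·41 = 32144.
N/16 = 2009; 2009 ≡ 9 (mod 16); 9·9 ≡ 1, so inverse 9.
N/49 = 656; 656 ≡ 19 (mod 49); 19·31 ≡ 1, so inverse 31.
N/41 = 784; 784 ≡ 5 (mod 41); 5·33 ≡ 1, so inverse 33.
x ≡ 14·2009·9 + 17·656·31 + 39·784·33 = 1607854.
1607854 mod 32144 = 654.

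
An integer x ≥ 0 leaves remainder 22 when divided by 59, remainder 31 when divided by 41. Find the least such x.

Combine the congruences pairwise.
From x ≡ 22 (mod 59) write x = 22 + 59t. Substituting into x ≡ 31 (mod 41) gives 59t ≡ 9 (mod 41), and since 18⁻¹ ≡ 16 (mod 41), t ≡ 21. Hence x ≡ 22 + 59·21 = 1261 (mod 2419).

1261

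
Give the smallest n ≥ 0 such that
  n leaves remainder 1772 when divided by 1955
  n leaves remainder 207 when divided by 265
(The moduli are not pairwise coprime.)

gcd(1955, 265) = 5 and 5 | (207 − 1772), so the pair is consistent; merging gives n ≡ 79972 (mod 103615), where 103615 = lcm(1955, 265).
The solution is unique modulo lcm(1955, 265) = 103615.

79972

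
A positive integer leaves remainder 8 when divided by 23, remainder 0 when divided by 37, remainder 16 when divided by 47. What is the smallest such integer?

From x ≡ 8 (mod 23) write x = 8 + 23t. Substituting into x ≡ 0 (mod 37) gives 23t ≡ 29 (mod 37), and since 23⁻¹ ≡ 29 (mod 37), t ≡ 27. Hence x ≡ 8 + 23·27 = 629 (mod 851).
From x ≡ 629 (mod 851) write x = 629 + 851t. Substituting into x ≡ 16 (mod 47) gives 851t ≡ 45 (mod 47), and since 5⁻¹ ≡ 19 (mod 47), t ≡ 9. Hence x ≡ 629 + 851·9 = 8288 (mod 39997).

8288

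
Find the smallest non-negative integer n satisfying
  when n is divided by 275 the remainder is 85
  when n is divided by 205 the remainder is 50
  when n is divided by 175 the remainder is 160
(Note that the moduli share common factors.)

gcd(275, 205) = 5 and 5 | (50 − 85), so the pair is consistent; merging gives n ≡ 5585 (mod 11275), where 11275 = lcm(275, 205).
gcd(11275, 175) = 25 and 25 | (160 − 5585), so the pair is consistent; merging gives n ≡ 5585 (mod 78925), where 78925 = lcm(11275, 175).
The solution is unique modulo lcm(275, 205, 175) = 78925.

5585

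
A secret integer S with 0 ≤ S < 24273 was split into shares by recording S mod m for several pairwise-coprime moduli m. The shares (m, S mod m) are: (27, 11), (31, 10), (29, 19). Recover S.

19478

From S ≡ 11 (mod 27) write S = 11 + 27t. Substituting into S ≡ 10 (mod 31) gives 27t ≡ 30 (mod 31), and since 27⁻¹ ≡ 23 (mod 31), t ≡ 8. Hence S ≡ 11 + 27·8 = 227 (mod 837).
From S ≡ 227 (mod 837) write S = 227 + 837t. Substituting into S ≡ 19 (mod 29) gives 837t ≡ 24 (mod 29), and since 25⁻¹ ≡ 7 (mod 29), t ≡ 23. Hence S ≡ 227 + 837·23 = 19478 (mod 24273).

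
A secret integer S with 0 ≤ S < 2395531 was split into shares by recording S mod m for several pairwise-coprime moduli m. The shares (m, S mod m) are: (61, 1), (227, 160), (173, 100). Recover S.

The moduli are pairwise coprime; N = 61·227·173 = 2395531.
N/61 = 39271; 39271 ≡ 48 (mod 61); 48·14 ≡ 1, so inverse 14.
N/227 = 10553; 10553 ≡ 111 (mod 227); 111·45 ≡ 1, so inverse 45.
N/173 = 13847; 13847 ≡ 7 (mod 173); 7·99 ≡ 1, so inverse 99.
S ≡ 1·39271·14 + 160·10553·45 + 100·13847·99 = 213616694.
213616694 mod 2395531 = 414435.

414435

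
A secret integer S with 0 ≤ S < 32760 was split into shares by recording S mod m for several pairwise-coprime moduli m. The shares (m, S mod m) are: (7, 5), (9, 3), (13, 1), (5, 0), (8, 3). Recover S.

27795

The moduli are pairwise coprime; N = 7·9·13·5·8 = 32760.
N/7 = 4680; 4680 ≡ 4 (mod 7); 4·2 ≡ 1, so inverse 2.
N/9 = 3640; 3640 ≡ 4 (mod 9); 4·7 ≡ 1, so inverse 7.
N/13 = 2520; 2520 ≡ 11 (mod 13); 11·6 ≡ 1, so inverse 6.
N/5 = 6552; 6552 ≡ 2 (mod 5); 2·3 ≡ 1, so inverse 3.
N/8 = 4095; 4095 ≡ 7 (mod 8); 7·7 ≡ 1, so inverse 7.
S ≡ 5·4680·2 + 3·3640·7 + 1·2520·6 + 0·6552·3 + 3·4095·7 = 224355.
224355 mod 32760 = 27795.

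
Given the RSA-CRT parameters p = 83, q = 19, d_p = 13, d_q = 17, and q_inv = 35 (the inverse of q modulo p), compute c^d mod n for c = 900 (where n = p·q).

m₁ = c^(d_p) mod p: c ≡ 70 (mod 83), and 70^13 mod 83 = 68.
m₂ = c^(d_q) mod q: c ≡ 7 (mod 19), and 7^17 mod 19 = 11.
h = q_inv·(m₁ − m₂) mod p = 35·(68 − 11) mod 83 = 3.
m = m₂ + h·q = 11 + 3·19 = 68.

68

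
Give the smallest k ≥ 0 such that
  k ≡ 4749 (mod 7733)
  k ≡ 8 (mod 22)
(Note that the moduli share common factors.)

12482

gcd(7733, 22) = 11 and 11 | (8 − 4749), so the pair is consistent; merging gives k ≡ 12482 (mod 15466), where 15466 = lcm(7733, 22).
The solution is unique modulo lcm(7733, 22) = 15466.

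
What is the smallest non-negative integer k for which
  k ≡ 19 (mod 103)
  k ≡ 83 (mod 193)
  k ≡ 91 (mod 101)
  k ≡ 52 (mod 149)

The moduli are pairwise coprime; N = 103·193·101·149 = 299159071.
N/103 = 2904457; 2904457 ≡ 63 (mod 103); 63·18 ≡ 1, so inverse 18.
N/193 = 1550047; 1550047 ≡ 64 (mod 193); 64·190 ≡ 1, so inverse 190.
N/101 = 2961971; 2961971 ≡ 45 (mod 101); 45·9 ≡ 1, so inverse 9.
N/149 = 2007779; 2007779 ≡ 4 (mod 149); 4·112 ≡ 1, so inverse 112.
k ≡ 19·2904457·18 + 83·1550047·190 + 91·2961971·9 + 52·2007779·112 = 39556724629.
39556724629 mod 299159071 = 67727257.

67727257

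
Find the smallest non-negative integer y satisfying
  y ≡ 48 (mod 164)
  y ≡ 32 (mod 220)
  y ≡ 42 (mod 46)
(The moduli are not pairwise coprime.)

Combine the congruences pairwise.
gcd(164, 220) = 4 and 4 | (32 − 48), so the pair is consistent; merging gives y ≡ 2672 (mod 9020), where 9020 = lcm(164, 220).
gcd(9020, 46) = 2 and 2 | (42 − 2672), so the pair is consistent; merging gives y ≡ 192092 (mod 207460), where 207460 = lcm(9020, 46).
The solution is unique modulo lcm(164, 220, 46) = 207460.

192092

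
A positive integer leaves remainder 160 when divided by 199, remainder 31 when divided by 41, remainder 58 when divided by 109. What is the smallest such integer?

98267

The moduli are pairwise coprime; M = 199·41·109 = 889331.
M/199 = 4469; 4469 ≡ 91 (mod 199); 91·35 ≡ 1, so inverse 35.
M/41 = 21691; 21691 ≡ 2 (mod 41); 2·21 ≡ 1, so inverse 21.
M/109 = 8159; 8159 ≡ 93 (mod 109); 93·34 ≡ 1, so inverse 34.
N ≡ 160·4469·35 + 31·21691·21 + 58·8159·34 = 55236789.
55236789 mod 889331 = 98267.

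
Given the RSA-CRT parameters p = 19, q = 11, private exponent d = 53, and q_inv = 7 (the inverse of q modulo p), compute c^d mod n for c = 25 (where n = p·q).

d_p = d mod (p−1) = 53 mod 18 = 17; d_q = d mod (q−1) = 3.
m₁ = c^(d_p) mod p: c ≡ 6 (mod 19), and 6^17 mod 19 = 16.
m₂ = c^(d_q) mod q: c ≡ 3 (mod 11), and 3^3 mod 11 = 5.
h = q_inv·(m₁ − m₂) mod p = 7·(16 − 5) mod 19 = 1.
m = m₂ + h·q = 5 + 1·11 = 16.

16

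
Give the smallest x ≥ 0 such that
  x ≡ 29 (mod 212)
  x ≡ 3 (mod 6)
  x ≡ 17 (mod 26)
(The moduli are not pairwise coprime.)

4905

Combine the congruences pairwise.
gcd(212, 6) = 2 and 2 | (3 − 29), so the pair is consistent; merging gives x ≡ 453 (mod 636), where 636 = lcm(212, 6).
gcd(636, 26) = 2 and 2 | (17 − 453), so the pair is consistent; merging gives x ≡ 4905 (mod 8268), where 8268 = lcm(636, 26).
The solution is unique modulo lcm(212, 6, 26) = 8268.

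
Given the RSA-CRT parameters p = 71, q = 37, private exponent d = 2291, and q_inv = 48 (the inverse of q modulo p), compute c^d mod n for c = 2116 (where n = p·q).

d_p = d mod (p−1) = 2291 mod 70 = 51; d_q = d mod (q−1) = 23.
m₁ = c^(d_p) mod p: c ≡ 57 (mod 71), and 57^51 mod 71 = 57.
m₂ = c^(d_q) mod q: c ≡ 7 (mod 37), and 7^23 mod 37 = 9.
h = q_inv·(m₁ − m₂) mod p = 48·(57 − 9) mod 71 = 32.
m = m₂ + h·q = 9 + 32·37 = 1193.

1193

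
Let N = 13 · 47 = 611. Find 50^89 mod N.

Mod 13: 50 ≡ 11; by Fermat, exponent reduces to 89 mod 12 = 5; 11^5 ≡ 7 (mod 13).
Mod 47: 50 ≡ 3; by Fermat, exponent reduces to 89 mod 46 = 43; 3^43 ≡ 7 (mod 47).
Combine by CRT: x ≡ 7 (mod 13), x ≡ 7 (mod 47) ⇒ x ≡ 7 (mod 611).

7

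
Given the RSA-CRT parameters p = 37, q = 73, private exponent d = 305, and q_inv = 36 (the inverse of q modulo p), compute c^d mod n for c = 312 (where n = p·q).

d_p = d mod (p−1) = 305 mod 36 = 17; d_q = d mod (q−1) = 17.
m₁ = c^(d_p) mod p: c ≡ 16 (mod 37), and 16^17 mod 37 = 7.
m₂ = c^(d_q) mod q: c ≡ 20 (mod 73), and 20^17 mod 73 = 5.
h = q_inv·(m₁ − m₂) mod p = 36·(7 − 5) mod 37 = 35.
m = m₂ + h·q = 5 + 35·73 = 2560.

2560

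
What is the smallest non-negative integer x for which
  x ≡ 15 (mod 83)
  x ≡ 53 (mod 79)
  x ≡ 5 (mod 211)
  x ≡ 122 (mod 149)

68806683

The moduli are pairwise coprime; N = 83·79·211·149 = 206145523.
N/83 = 2483681; 2483681 ≡ 72 (mod 83); 72·15 ≡ 1, so inverse 15.
N/79 = 2609437; 2609437 ≡ 67 (mod 79); 67·46 ≡ 1, so inverse 46.
N/211 = 976993; 976993 ≡ 63 (mod 211); 63·67 ≡ 1, so inverse 67.
N/149 = 1383527; 1383527 ≡ 62 (mod 149); 62·137 ≡ 1, so inverse 137.
x ≡ 15·2483681·15 + 53·2609437·46 + 5·976993·67 + 122·1383527·137 = 30372198564.
30372198564 mod 206145523 = 68806683.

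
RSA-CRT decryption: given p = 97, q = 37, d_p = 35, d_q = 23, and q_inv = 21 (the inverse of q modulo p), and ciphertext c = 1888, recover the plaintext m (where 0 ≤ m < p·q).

3146

m₁ = c^(d_p) mod p: c ≡ 45 (mod 97), and 45^35 mod 97 = 42.
m₂ = c^(d_q) mod q: c ≡ 1 (mod 37), and 1^23 mod 37 = 1.
h = q_inv·(m₁ − m₂) mod p = 21·(42 − 1) mod 97 = 85.
m = m₂ + h·q = 1 + 85·37 = 3146.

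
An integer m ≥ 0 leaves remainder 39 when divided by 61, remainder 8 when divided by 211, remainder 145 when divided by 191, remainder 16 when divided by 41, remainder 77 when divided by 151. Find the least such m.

13245999125

The moduli are pairwise coprime; N = 61·211·191·41·151 = 15219712951.
N/61 = 249503491; 249503491 ≡ 10 (mod 61); 10·55 ≡ 1, so inverse 55.
N/211 = 72131341; 72131341 ≡ 147 (mod 211); 147·89 ≡ 1, so inverse 89.
N/191 = 79684361; 79684361 ≡ 116 (mod 191); 116·28 ≡ 1, so inverse 28.
N/41 = 371212511; 371212511 ≡ 28 (mod 41); 28·22 ≡ 1, so inverse 22.
N/151 = 100792801; 100792801 ≡ 150 (mod 151); 150·150 ≡ 1, so inverse 150.
m ≡ 39·249503491·55 + 8·72131341·89 + 145·79684361·28 + 16·371212511·22 + 77·100792801·150 = 2204884664069.
2204884664069 mod 15219712951 = 13245999125.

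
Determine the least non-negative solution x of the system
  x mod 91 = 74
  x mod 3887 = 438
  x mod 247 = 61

82065

gcd(91, 3887) = 13 and 13 | (438 − 74), so the pair is consistent; merging gives x ≡ 438 (mod 27209), where 27209 = lcm(91, 3887).
gcd(27209, 247) = 13 and 13 | (61 − 438), so the pair is consistent; merging gives x ≡ 82065 (mod 516971), where 516971 = lcm(27209, 247).
The solution is unique modulo lcm(91, 3887, 247) = 516971.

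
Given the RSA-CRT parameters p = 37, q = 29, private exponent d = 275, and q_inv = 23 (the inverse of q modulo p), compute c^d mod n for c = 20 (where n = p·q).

574

d_p = d mod (p−1) = 275 mod 36 = 23; d_q = d mod (q−1) = 23.
m₁ = c^(d_p) mod p: c ≡ 20 (mod 37), and 20^23 mod 37 = 19.
m₂ = c^(d_q) mod q: c ≡ 20 (mod 29), and 20^23 mod 29 = 23.
h = q_inv·(m₁ − m₂) mod p = 23·(19 − 23) mod 37 = 19.
m = m₂ + h·q = 23 + 19·29 = 574.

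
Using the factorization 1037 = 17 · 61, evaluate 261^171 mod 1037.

Mod 17: 261 ≡ 6; by Fermat, exponent reduces to 171 mod 16 = 11; 6^11 ≡ 5 (mod 17).
Mod 61: 261 ≡ 17; by Fermat, exponent reduces to 171 mod 60 = 51; 17^51 ≡ 23 (mod 61).
Combine by CRT: x ≡ 5 (mod 17), x ≡ 23 (mod 61) ⇒ x ≡ 328 (mod 1037).

328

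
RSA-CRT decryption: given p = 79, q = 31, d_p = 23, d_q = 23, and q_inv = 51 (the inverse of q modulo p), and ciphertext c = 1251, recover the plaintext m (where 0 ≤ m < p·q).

m₁ = c^(d_p) mod p: c ≡ 66 (mod 79), and 66^23 mod 79 = 70.
m₂ = c^(d_q) mod q: c ≡ 11 (mod 31), and 11^23 mod 31 = 12.
h = q_inv·(m₁ − m₂) mod p = 51·(70 − 12) mod 79 = 35.
m = m₂ + h·q = 12 + 35·31 = 1097.

1097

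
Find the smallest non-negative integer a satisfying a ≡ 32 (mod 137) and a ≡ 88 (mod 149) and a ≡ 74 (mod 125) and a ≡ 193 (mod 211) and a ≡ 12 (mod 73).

9090507074

From a ≡ 32 (mod 137) write a = 32 + 137t. Substituting into a ≡ 88 (mod 149) gives 137t ≡ 56 (mod 149), and since 137⁻¹ ≡ 62 (mod 149), t ≡ 45. Hence a ≡ 32 + 137·45 = 6197 (mod 20413).
From a ≡ 6197 (mod 20413) write a = 6197 + 20413t. Substituting into a ≡ 74 (mod 125) gives 20413t ≡ 2 (mod 125), and since 38⁻¹ ≡ 102 (mod 125), t ≡ 79. Hence a ≡ 6197 + 20413·79 = 1618824 (mod 2551625).
From a ≡ 1618824 (mod 2551625) write a = 1618824 + 2551625t. Substituting into a ≡ 193 (mod 211) gives 2551625t ≡ 161 (mod 211), and since 2⁻¹ ≡ 106 (mod 211), t ≡ 186. Hence a ≡ 1618824 + 2551625·186 = 476221074 (mod 538392875).
From a ≡ 476221074 (mod 538392875) write a = 476221074 + 538392875t. Substituting into a ≡ 12 (mod 73) gives 538392875t ≡ 59 (mod 73), and since 63⁻¹ ≡ 51 (mod 73), t ≡ 16. Hence a ≡ 476221074 + 538392875·16 = 9090507074 (mod 39302679875).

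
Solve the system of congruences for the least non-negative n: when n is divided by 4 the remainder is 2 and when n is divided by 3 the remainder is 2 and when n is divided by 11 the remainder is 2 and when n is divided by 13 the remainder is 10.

530

From n ≡ 2 (mod 4) write n = 2 + 4t. Substituting into n ≡ 2 (mod 3) gives 4t ≡ 0 (mod 3), and since 1⁻¹ ≡ 1 (mod 3), t ≡ 0. Hence n ≡ 2 + 4·0 = 2 (mod 12).
From n ≡ 2 (mod 12) write n = 2 + 12t. Substituting into n ≡ 2 (mod 11) gives 12t ≡ 0 (mod 11), and since 1⁻¹ ≡ 1 (mod 11), t ≡ 0. Hence n ≡ 2 + 12·0 = 2 (mod 132).
From n ≡ 2 (mod 132) write n = 2 + 132t. Substituting into n ≡ 10 (mod 13) gives 132t ≡ 8 (mod 13), and since 2⁻¹ ≡ 7 (mod 13), t ≡ 4. Hence n ≡ 2 + 132·4 = 530 (mod 1716).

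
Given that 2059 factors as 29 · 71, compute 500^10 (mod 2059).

1184

Mod 29: 500 ≡ 7; 7^10 ≡ 24 (mod 29).
Mod 71: 500 ≡ 3; 3^10 ≡ 48 (mod 71).
Combine by CRT: x ≡ 24 (mod 29), x ≡ 48 (mod 71) ⇒ x ≡ 1184 (mod 2059).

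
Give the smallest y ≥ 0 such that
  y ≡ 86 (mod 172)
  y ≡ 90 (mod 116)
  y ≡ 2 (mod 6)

4730

gcd(172, 116) = 4 and 4 | (90 − 86), so the pair is consistent; merging gives y ≡ 4730 (mod 4988), where 4988 = lcm(172, 116).
gcd(4988, 6) = 2 and 2 | (2 − 4730), so the pair is consistent; merging gives y ≡ 4730 (mod 14964), where 14964 = lcm(4988, 6).
The solution is unique modulo lcm(172, 116, 6) = 14964.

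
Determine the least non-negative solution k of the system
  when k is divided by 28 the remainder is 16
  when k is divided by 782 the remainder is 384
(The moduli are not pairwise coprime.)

Combine the congruences pairwise.
gcd(28, 782) = 2 and 2 | (384 − 16), so the pair is consistent; merging gives k ≡ 1948 (mod 10948), where 10948 = lcm(28, 782).
The solution is unique modulo lcm(28, 782) = 10948.

1948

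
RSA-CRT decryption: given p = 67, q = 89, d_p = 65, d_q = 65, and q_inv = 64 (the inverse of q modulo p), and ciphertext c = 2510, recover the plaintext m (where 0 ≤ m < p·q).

m₁ = c^(d_p) mod p: c ≡ 31 (mod 67), and 31^65 mod 67 = 13.
m₂ = c^(d_q) mod q: c ≡ 18 (mod 89), and 18^65 mod 89 = 84.
h = q_inv·(m₁ − m₂) mod p = 64·(13 − 84) mod 67 = 12.
m = m₂ + h·q = 84 + 12·89 = 1152.

1152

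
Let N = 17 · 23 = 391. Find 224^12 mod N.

259

Mod 17: 224 ≡ 3; 3^12 ≡ 4 (mod 17).
Mod 23: 224 ≡ 17; 17^12 ≡ 6 (mod 23).
Combine by CRT: x ≡ 4 (mod 17), x ≡ 6 (mod 23) ⇒ x ≡ 259 (mod 391).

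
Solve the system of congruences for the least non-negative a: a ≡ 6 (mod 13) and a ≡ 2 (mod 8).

58

From a ≡ 6 (mod 13) write a = 6 + 13t. Substituting into a ≡ 2 (mod 8) gives 13t ≡ 4 (mod 8), and since 5⁻¹ ≡ 5 (mod 8), t ≡ 4. Hence a ≡ 6 + 13·4 = 58 (mod 104).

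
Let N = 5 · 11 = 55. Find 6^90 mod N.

1

Mod 5: 6 ≡ 1; by Fermat, exponent reduces to 90 mod 4 = 2; 1^2 ≡ 1 (mod 5).
Mod 11: 6 ≡ 6; since 10 | 90, by Fermat 6^90 ≡ 1 (mod 11).
Combine by CRT: x ≡ 1 (mod 5), x ≡ 1 (mod 11) ⇒ x ≡ 1 (mod 55).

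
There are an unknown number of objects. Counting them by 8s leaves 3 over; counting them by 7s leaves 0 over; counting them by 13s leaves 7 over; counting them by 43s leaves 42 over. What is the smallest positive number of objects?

From N ≡ 3 (mod 8) write N = 3 + 8t. Substituting into N ≡ 0 (mod 7) gives 8t ≡ 4 (mod 7), and since 1⁻¹ ≡ 1 (mod 7), t ≡ 4. Hence N ≡ 3 + 8·4 = 35 (mod 56).
From N ≡ 35 (mod 56) write N = 35 + 56t. Substituting into N ≡ 7 (mod 13) gives 56t ≡ 11 (mod 13), and since 4⁻¹ ≡ 10 (mod 13), t ≡ 6. Hence N ≡ 35 + 56·6 = 371 (mod 728).
From N ≡ 371 (mod 728) write N = 371 + 728t. Substituting into N ≡ 42 (mod 43) gives 728t ≡ 15 (mod 43), and since 40⁻¹ ≡ 14 (mod 43), t ≡ 38. Hence N ≡ 371 + 728·38 = 28035 (mod 31304).

28035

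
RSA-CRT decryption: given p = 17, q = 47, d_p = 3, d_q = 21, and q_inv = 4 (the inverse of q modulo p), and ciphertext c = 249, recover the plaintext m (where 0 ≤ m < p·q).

617

m₁ = c^(d_p) mod p: c ≡ 11 (mod 17), and 11^3 mod 17 = 5.
m₂ = c^(d_q) mod q: c ≡ 14 (mod 47), and 14^21 mod 47 = 6.
h = q_inv·(m₁ − m₂) mod p = 4·(5 − 6) mod 17 = 13.
m = m₂ + h·q = 6 + 13·47 = 617.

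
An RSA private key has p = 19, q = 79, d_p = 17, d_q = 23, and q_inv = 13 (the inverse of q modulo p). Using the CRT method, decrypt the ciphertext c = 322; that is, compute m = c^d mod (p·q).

m₁ = c^(d_p) mod p: c ≡ 18 (mod 19), and 18^17 mod 19 = 18.
m₂ = c^(d_q) mod q: c ≡ 6 (mod 79), and 6^23 mod 79 = 35.
h = q_inv·(m₁ − m₂) mod p = 13·(18 − 35) mod 19 = 7.
m = m₂ + h·q = 35 + 7·79 = 588.

588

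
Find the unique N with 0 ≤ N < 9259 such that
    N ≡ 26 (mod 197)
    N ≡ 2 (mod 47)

2587

Combine the congruences pairwise.
From N ≡ 26 (mod 197) write N = 26 + 197t. Substituting into N ≡ 2 (mod 47) gives 197t ≡ 23 (mod 47), and since 9⁻¹ ≡ 21 (mod 47), t ≡ 13. Hence N ≡ 26 + 197·13 = 2587 (mod 9259).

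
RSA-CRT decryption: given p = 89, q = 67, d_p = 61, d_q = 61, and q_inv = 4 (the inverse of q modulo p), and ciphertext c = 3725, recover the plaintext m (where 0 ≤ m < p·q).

560

m₁ = c^(d_p) mod p: c ≡ 76 (mod 89), and 76^61 mod 89 = 26.
m₂ = c^(d_q) mod q: c ≡ 40 (mod 67), and 40^61 mod 67 = 24.
h = q_inv·(m₁ − m₂) mod p = 4·(26 − 24) mod 89 = 8.
m = m₂ + h·q = 24 + 8·67 = 560.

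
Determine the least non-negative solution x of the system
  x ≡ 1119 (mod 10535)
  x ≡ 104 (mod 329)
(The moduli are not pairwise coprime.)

454124

Combine the congruences pairwise.
gcd(10535, 329) = 7 and 7 | (104 − 1119), so the pair is consistent; merging gives x ≡ 454124 (mod 495145), where 495145 = lcm(10535, 329).
The solution is unique modulo lcm(10535, 329) = 495145.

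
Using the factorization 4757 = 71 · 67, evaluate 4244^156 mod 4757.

3560

Mod 71: 4244 ≡ 55; by Fermat, exponent reduces to 156 mod 70 = 16; 55^16 ≡ 10 (mod 71).
Mod 67: 4244 ≡ 23; by Fermat, exponent reduces to 156 mod 66 = 24; 23^24 ≡ 9 (mod 67).
Combine by CRT: x ≡ 10 (mod 71), x ≡ 9 (mod 67) ⇒ x ≡ 3560 (mod 4757).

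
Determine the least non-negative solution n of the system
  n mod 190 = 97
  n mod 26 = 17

667

gcd(190, 26) = 2 and 2 | (17 − 97), so the pair is consistent; merging gives n ≡ 667 (mod 2470), where 2470 = lcm(190, 26).
The solution is unique modulo lcm(190, 26) = 2470.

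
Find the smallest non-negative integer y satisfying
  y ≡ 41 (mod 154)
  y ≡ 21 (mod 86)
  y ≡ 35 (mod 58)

23757

gcd(154, 86) = 2 and 2 | (21 − 41), so the pair is consistent; merging gives y ≡ 3891 (mod 6622), where 6622 = lcm(154, 86).
gcd(6622, 58) = 2 and 2 | (35 − 3891), so the pair is consistent; merging gives y ≡ 23757 (mod 192038), where 192038 = lcm(6622, 58).
The solution is unique modulo lcm(154, 86, 58) = 192038.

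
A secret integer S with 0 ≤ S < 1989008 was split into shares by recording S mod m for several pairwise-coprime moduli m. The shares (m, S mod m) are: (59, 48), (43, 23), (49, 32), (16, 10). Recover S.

Combine the congruences pairwise.
From S ≡ 48 (mod 59) write S = 48 + 59t. Substituting into S ≡ 23 (mod 43) gives 59t ≡ 18 (mod 43), and since 16⁻¹ ≡ 35 (mod 43), t ≡ 28. Hence S ≡ 48 + 59·28 = 1700 (mod 2537).
From S ≡ 1700 (mod 2537) write S = 1700 + 2537t. Substituting into S ≡ 32 (mod 49) gives 2537t ≡ 47 (mod 49), and since 38⁻¹ ≡ 40 (mod 49), t ≡ 18. Hence S ≡ 1700 + 2537·18 = 47366 (mod 124313).
From S ≡ 47366 (mod 124313) write S = 47366 + 124313t. Substituting into S ≡ 10 (mod 16) gives 124313t ≡ 4 (mod 16), and since 9⁻¹ ≡ 9 (mod 16), t ≡ 4. Hence S ≡ 47366 + 124313·4 = 544618 (mod 1989008).

544618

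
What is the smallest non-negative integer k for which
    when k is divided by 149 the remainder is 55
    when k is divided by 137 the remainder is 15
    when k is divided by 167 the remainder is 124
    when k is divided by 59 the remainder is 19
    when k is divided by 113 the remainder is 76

18905982616

From k ≡ 55 (mod 149) write k = 55 + 149t. Substituting into k ≡ 15 (mod 137) gives 149t ≡ 97 (mod 137), and since 12⁻¹ ≡ 80 (mod 137), t ≡ 88. Hence k ≡ 55 + 149·88 = 13167 (mod 20413).
From k ≡ 13167 (mod 20413) write k = 13167 + 20413t. Substituting into k ≡ 124 (mod 167) gives 20413t ≡ 150 (mod 167), and since 39⁻¹ ≡ 30 (mod 167), t ≡ 158. Hence k ≡ 13167 + 20413·158 = 3238421 (mod 3408971).
From k ≡ 3238421 (mod 3408971) write k = 3238421 + 3408971t. Substituting into k ≡ 19 (mod 59) gives 3408971t ≡ 49 (mod 59), and since 10⁻¹ ≡ 6 (mod 59), t ≡ 58. Hence k ≡ 3238421 + 3408971·58 = 200958739 (mod 201129289).
From k ≡ 200958739 (mod 201129289) write k = 200958739 + 201129289t. Substituting into k ≡ 76 (mod 113) gives 201129289t ≡ 85 (mod 113), and since 24⁻¹ ≡ 33 (mod 113), t ≡ 93. Hence k ≡ 200958739 + 201129289·93 = 18905982616 (mod 22727609657).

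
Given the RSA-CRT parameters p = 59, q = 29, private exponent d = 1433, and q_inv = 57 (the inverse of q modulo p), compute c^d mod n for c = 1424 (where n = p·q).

d_p = d mod (p−1) = 1433 mod 58 = 41; d_q = d mod (q−1) = 5.
m₁ = c^(d_p) mod p: c ≡ 8 (mod 59), and 8^41 mod 59 = 10.
m₂ = c^(d_q) mod q: c ≡ 3 (mod 29), and 3^5 mod 29 = 11.
h = q_inv·(m₁ − m₂) mod p = 57·(10 − 11) mod 59 = 2.
m = m₂ + h·q = 11 + 2·29 = 69.

69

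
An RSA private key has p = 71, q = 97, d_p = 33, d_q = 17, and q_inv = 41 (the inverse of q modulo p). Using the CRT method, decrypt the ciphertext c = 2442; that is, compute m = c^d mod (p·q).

4449

m₁ = c^(d_p) mod p: c ≡ 28 (mod 71), and 28^33 mod 71 = 47.
m₂ = c^(d_q) mod q: c ≡ 17 (mod 97), and 17^17 mod 97 = 84.
h = q_inv·(m₁ − m₂) mod p = 41·(47 − 84) mod 71 = 45.
m = m₂ + h·q = 84 + 45·97 = 4449.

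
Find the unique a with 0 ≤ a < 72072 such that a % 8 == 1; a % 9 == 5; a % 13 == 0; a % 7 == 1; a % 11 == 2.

From a ≡ 1 (mod 8) write a = 1 + 8t. Substituting into a ≡ 5 (mod 9) gives 8t ≡ 4 (mod 9), and since 8⁻¹ ≡ 8 (mod 9), t ≡ 5. Hence a ≡ 1 + 8·5 = 41 (mod 72).
From a ≡ 41 (mod 72) write a = 41 + 72t. Substituting into a ≡ 0 (mod 13) gives 72t ≡ 11 (mod 13), and since 7⁻¹ ≡ 2 (mod 13), t ≡ 9. Hence a ≡ 41 + 72·9 = 689 (mod 936).
From a ≡ 689 (mod 936) write a = 689 + 936t. Substituting into a ≡ 1 (mod 7) gives 936t ≡ 5 (mod 7), and since 5⁻¹ ≡ 3 (mod 7), t ≡ 1. Hence a ≡ 689 + 936·1 = 1625 (mod 6552).
From a ≡ 1625 (mod 6552) write a = 1625 + 6552t. Substituting into a ≡ 2 (mod 11) gives 6552t ≡ 5 (mod 11), and since 7⁻¹ ≡ 8 (mod 11), t ≡ 7. Hence a ≡ 1625 + 6552·7 = 47489 (mod 72072).

47489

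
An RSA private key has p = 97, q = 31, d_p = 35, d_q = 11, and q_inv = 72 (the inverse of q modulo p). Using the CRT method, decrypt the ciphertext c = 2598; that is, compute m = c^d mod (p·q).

1462

m₁ = c^(d_p) mod p: c ≡ 76 (mod 97), and 76^35 mod 97 = 7.
m₂ = c^(d_q) mod q: c ≡ 25 (mod 31), and 25^11 mod 31 = 5.
h = q_inv·(m₁ − m₂) mod p = 72·(7 − 5) mod 97 = 47.
m = m₂ + h·q = 5 + 47·31 = 1462.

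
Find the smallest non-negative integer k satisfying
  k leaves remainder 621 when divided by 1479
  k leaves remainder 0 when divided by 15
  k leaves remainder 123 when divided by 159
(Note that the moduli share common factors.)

53865

Combine the congruences pairwise.
gcd(1479, 15) = 3 and 3 | (0 − 621), so the pair is consistent; merging gives k ≡ 2100 (mod 7395), where 7395 = lcm(1479, 15).
gcd(7395, 159) = 3 and 3 | (123 − 2100), so the pair is consistent; merging gives k ≡ 53865 (mod 391935), where 391935 = lcm(7395, 159).
The solution is unique modulo lcm(1479, 15, 159) = 391935.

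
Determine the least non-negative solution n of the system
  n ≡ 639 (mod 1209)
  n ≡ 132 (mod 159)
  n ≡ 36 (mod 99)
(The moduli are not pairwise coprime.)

1926576

gcd(1209, 159) = 3 and 3 | (132 − 639), so the pair is consistent; merging gives n ≡ 4266 (mod 64077), where 64077 = lcm(1209, 159).
gcd(64077, 99) = 3 and 3 | (36 − 4266), so the pair is consistent; merging gives n ≡ 1926576 (mod 2114541), where 2114541 = lcm(64077, 99).
The solution is unique modulo lcm(1209, 159, 99) = 2114541.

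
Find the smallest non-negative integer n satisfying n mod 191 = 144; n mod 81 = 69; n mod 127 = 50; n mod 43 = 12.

8308644

The moduli are pairwise coprime; M = 191·81·127·43 = 84487131.
M/191 = 442341; 442341 ≡ 176 (mod 191); 176·140 ≡ 1, so inverse 140.
M/81 = 1043051; 1043051 ≡ 14 (mod 81); 14·29 ≡ 1, so inverse 29.
M/127 = 665253; 665253 ≡ 27 (mod 127); 27·80 ≡ 1, so inverse 80.
M/43 = 1964817; 1964817 ≡ 18 (mod 43); 18·12 ≡ 1, so inverse 12.
n ≡ 144·442341·140 + 69·1043051·29 + 50·665253·80 + 12·1964817·12 = 13948685259.
13948685259 mod 84487131 = 8308644.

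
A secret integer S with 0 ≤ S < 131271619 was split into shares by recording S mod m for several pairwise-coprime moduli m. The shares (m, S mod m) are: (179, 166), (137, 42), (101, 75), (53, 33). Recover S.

From S ≡ 166 (mod 179) write S = 166 + 179t. Substituting into S ≡ 42 (mod 137) gives 179t ≡ 13 (mod 137), and since 42⁻¹ ≡ 62 (mod 137), t ≡ 121. Hence S ≡ 166 + 179·121 = 21825 (mod 24523).
From S ≡ 21825 (mod 24523) write S = 21825 + 24523t. Substituting into S ≡ 75 (mod 101) gives 24523t ≡ 66 (mod 101), and since 81⁻¹ ≡ 5 (mod 101), t ≡ 27. Hence S ≡ 21825 + 24523·27 = 683946 (mod 2476823).
From S ≡ 683946 (mod 2476823) write S = 683946 + 2476823t. Substituting into S ≡ 33 (mod 53) gives 2476823t ≡ 52 (mod 53), and since 27⁻¹ ≡ 2 (mod 53), t ≡ 51. Hence S ≡ 683946 + 2476823·51 = 127001919 (mod 131271619).

127001919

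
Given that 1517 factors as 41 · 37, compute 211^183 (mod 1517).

Mod 41: 211 ≡ 6; by Fermat, exponent reduces to 183 mod 40 = 23; 6^23 ≡ 30 (mod 41).
Mod 37: 211 ≡ 26; by Fermat, exponent reduces to 183 mod 36 = 3; 26^3 ≡ 1 (mod 37).
Combine by CRT: x ≡ 30 (mod 41), x ≡ 1 (mod 37) ⇒ x ≡ 112 (mod 1517).

112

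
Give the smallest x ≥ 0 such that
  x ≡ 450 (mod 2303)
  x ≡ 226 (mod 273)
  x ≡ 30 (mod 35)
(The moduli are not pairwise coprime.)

gcd(2303, 273) = 7 and 7 | (226 − 450), so the pair is consistent; merging gives x ≡ 11965 (mod 89817), where 89817 = lcm(2303, 273).
gcd(89817, 35) = 7 and 7 | (30 − 11965), so the pair is consistent; merging gives x ≡ 11965 (mod 449085), where 449085 = lcm(89817, 35).
The solution is unique modulo lcm(2303, 273, 35) = 449085.

11965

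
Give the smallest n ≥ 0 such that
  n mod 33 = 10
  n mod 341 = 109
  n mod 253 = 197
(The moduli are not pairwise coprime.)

Combine the congruences pairwise.
gcd(33, 341) = 11 and 11 | (109 − 10), so the pair is consistent; merging gives n ≡ 109 (mod 1023), where 1023 = lcm(33, 341).
gcd(1023, 253) = 11 and 11 | (197 − 109), so the pair is consistent; merging gives n ≡ 8293 (mod 23529), where 23529 = lcm(1023, 253).
The solution is unique modulo lcm(33, 341, 253) = 23529.

8293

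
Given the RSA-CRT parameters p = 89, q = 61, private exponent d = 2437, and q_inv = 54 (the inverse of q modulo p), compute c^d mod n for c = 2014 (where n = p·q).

794

d_p = d mod (p−1) = 2437 mod 88 = 61; d_q = d mod (q−1) = 37.
m₁ = c^(d_p) mod p: c ≡ 56 (mod 89), and 56^61 mod 89 = 82.
m₂ = c^(d_q) mod q: c ≡ 1 (mod 61), and 1^37 mod 61 = 1.
h = q_inv·(m₁ − m₂) mod p = 54·(82 − 1) mod 89 = 13.
m = m₂ + h·q = 1 + 13·61 = 794.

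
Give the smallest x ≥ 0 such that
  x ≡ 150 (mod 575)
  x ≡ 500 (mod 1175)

Combine the congruences pairwise.
gcd(575, 1175) = 25 and 25 | (500 − 150), so the pair is consistent; merging gives x ≡ 11075 (mod 27025), where 27025 = lcm(575, 1175).
The solution is unique modulo lcm(575, 1175) = 27025.

11075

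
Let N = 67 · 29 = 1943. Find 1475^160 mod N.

Mod 67: 1475 ≡ 1; by Fermat, exponent reduces to 160 mod 66 = 28; 1^28 ≡ 1 (mod 67).
Mod 29: 1475 ≡ 25; by Fermat, exponent reduces to 160 mod 28 = 20; 25^20 ≡ 7 (mod 29).
Combine by CRT: x ≡ 1 (mod 67), x ≡ 7 (mod 29) ⇒ x ≡ 1341 (mod 1943).

1341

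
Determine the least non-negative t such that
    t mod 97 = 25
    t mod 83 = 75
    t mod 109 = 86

53278

The moduli are pairwise coprime; N = 97·83·109 = 877559.
N/97 = 9047; 9047 ≡ 26 (mod 97); 26·56 ≡ 1, so inverse 56.
N/83 = 10573; 10573 ≡ 32 (mod 83); 32·13 ≡ 1, so inverse 13.
N/109 = 8051; 8051 ≡ 94 (mod 109); 94·29 ≡ 1, so inverse 29.
t ≡ 25·9047·56 + 75·10573·13 + 86·8051·29 = 43053669.
43053669 mod 877559 = 53278.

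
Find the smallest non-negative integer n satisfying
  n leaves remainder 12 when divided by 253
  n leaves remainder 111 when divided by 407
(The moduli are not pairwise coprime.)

518

gcd(253, 407) = 11 and 11 | (111 − 12), so the pair is consistent; merging gives n ≡ 518 (mod 9361), where 9361 = lcm(253, 407).
The solution is unique modulo lcm(253, 407) = 9361.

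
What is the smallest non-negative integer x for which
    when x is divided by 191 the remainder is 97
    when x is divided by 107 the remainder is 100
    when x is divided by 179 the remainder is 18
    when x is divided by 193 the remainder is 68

228498172

The moduli are pairwise coprime; N = 191·107·179·193 = 706037039.
N/191 = 3696529; 3696529 ≡ 106 (mod 191); 106·182 ≡ 1, so inverse 182.
N/107 = 6598477; 6598477 ≡ 1 (mod 107), inverse 1.
N/179 = 3944341; 3944341 ≡ 76 (mod 179); 76·106 ≡ 1, so inverse 106.
N/193 = 3658223; 3658223 ≡ 101 (mod 193); 101·86 ≡ 1, so inverse 86.
x ≡ 97·3696529·182 + 100·6598477·1 + 18·3944341·106 + 68·3658223·86 = 94837461398.
94837461398 mod 706037039 = 228498172.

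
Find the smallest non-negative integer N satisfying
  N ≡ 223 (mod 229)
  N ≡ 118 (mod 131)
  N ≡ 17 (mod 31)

From N ≡ 223 (mod 229) write N = 223 + 229t. Substituting into N ≡ 118 (mod 131) gives 229t ≡ 26 (mod 131), and since 98⁻¹ ≡ 127 (mod 131), t ≡ 27. Hence N ≡ 223 + 229·27 = 6406 (mod 29999).
From N ≡ 6406 (mod 29999) write N = 6406 + 29999t. Substituting into N ≡ 17 (mod 31) gives 29999t ≡ 28 (mod 31), and since 22⁻¹ ≡ 24 (mod 31), t ≡ 21. Hence N ≡ 6406 + 29999·21 = 636385 (mod 929969).

636385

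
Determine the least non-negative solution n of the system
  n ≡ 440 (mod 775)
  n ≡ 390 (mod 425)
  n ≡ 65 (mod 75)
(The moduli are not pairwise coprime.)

9740

Combine the congruences pairwise.
gcd(775, 425) = 25 and 25 | (390 − 440), so the pair is consistent; merging gives n ≡ 9740 (mod 13175), where 13175 = lcm(775, 425).
gcd(13175, 75) = 25 and 25 | (65 − 9740), so the pair is consistent; merging gives n ≡ 9740 (mod 39525), where 39525 = lcm(13175, 75).
The solution is unique modulo lcm(775, 425, 75) = 39525.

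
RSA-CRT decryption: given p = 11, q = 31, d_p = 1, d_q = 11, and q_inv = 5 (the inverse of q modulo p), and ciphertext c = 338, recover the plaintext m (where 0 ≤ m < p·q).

m₁ = c^(d_p) mod p: c ≡ 8 (mod 11), and 8^1 mod 11 = 8.
m₂ = c^(d_q) mod q: c ≡ 28 (mod 31), and 28^11 mod 31 = 18.
h = q_inv·(m₁ − m₂) mod p = 5·(8 − 18) mod 11 = 5.
m = m₂ + h·q = 18 + 5·31 = 173.

173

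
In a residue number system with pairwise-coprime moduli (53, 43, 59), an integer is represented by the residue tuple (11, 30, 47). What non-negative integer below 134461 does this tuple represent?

The moduli are pairwise coprime; N = 53·43·59 = 134461.
N/53 = 2537; 2537 ≡ 46 (mod 53); 46·15 ≡ 1, so inverse 15.
N/43 = 3127; 3127 ≡ 31 (mod 43); 31·25 ≡ 1, so inverse 25.
N/59 = 2279; 2279 ≡ 37 (mod 59); 37·8 ≡ 1, so inverse 8.
x ≡ 11·2537·15 + 30·3127·25 + 47·2279·8 = 3620759.
3620759 mod 134461 = 124773.

124773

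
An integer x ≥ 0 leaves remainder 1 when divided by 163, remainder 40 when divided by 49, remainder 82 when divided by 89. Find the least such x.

36839

The moduli are pairwise coprime; N = 163·49·89 = 710843.
N/163 = 4361; 4361 ≡ 123 (mod 163); 123·110 ≡ 1, so inverse 110.
N/49 = 14507; 14507 ≡ 3 (mod 49); 3·33 ≡ 1, so inverse 33.
N/89 = 7987; 7987 ≡ 66 (mod 89); 66·58 ≡ 1, so inverse 58.
x ≡ 1·4361·110 + 40·14507·33 + 82·7987·58 = 57615122.
57615122 mod 710843 = 36839.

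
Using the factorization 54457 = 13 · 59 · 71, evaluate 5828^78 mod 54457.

Mod 13: 5828 ≡ 4; by Fermat, exponent reduces to 78 mod 12 = 6; 4^6 ≡ 1 (mod 13).
Mod 59: 5828 ≡ 46; by Fermat, exponent reduces to 78 mod 58 = 20; 46^20 ≡ 57 (mod 59).
Mod 71: 5828 ≡ 6; by Fermat, exponent reduces to 78 mod 70 = 8; 6^8 ≡ 40 (mod 71).
Combine by CRT: x ≡ 1 (mod 13), x ≡ 57 (mod 59), x ≡ 40 (mod 71) ⇒ x ≡ 1886 (mod 54457).

1886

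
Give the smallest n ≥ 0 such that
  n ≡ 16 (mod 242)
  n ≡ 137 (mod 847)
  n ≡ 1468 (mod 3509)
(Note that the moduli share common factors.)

36558

gcd(242, 847) = 121 and 121 | (137 − 16), so the pair is consistent; merging gives n ≡ 984 (mod 1694), where 1694 = lcm(242, 847).
gcd(1694, 3509) = 121 and 121 | (1468 − 984), so the pair is consistent; merging gives n ≡ 36558 (mod 49126), where 49126 = lcm(1694, 3509).
The solution is unique modulo lcm(242, 847, 3509) = 49126.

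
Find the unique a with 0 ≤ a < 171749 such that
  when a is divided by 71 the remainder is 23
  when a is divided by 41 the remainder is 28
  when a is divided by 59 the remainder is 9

3431

Combine the congruences pairwise.
From a ≡ 23 (mod 71) write a = 23 + 71t. Substituting into a ≡ 28 (mod 41) gives 71t ≡ 5 (mod 41), and since 30⁻¹ ≡ 26 (mod 41), t ≡ 7. Hence a ≡ 23 + 71·7 = 520 (mod 2911).
From a ≡ 520 (mod 2911) write a = 520 + 2911t. Substituting into a ≡ 9 (mod 59) gives 2911t ≡ 20 (mod 59), and since 20⁻¹ ≡ 3 (mod 59), t ≡ 1. Hence a ≡ 520 + 2911·1 = 3431 (mod 171749).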